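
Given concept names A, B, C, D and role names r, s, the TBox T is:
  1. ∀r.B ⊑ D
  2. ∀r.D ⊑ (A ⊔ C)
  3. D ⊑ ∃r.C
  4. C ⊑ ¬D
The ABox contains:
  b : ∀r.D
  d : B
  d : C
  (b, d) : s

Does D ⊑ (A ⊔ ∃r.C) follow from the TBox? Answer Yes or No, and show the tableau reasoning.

Yes

1. D ⊑ (A ⊔ ∃r.C)  ⇔  (D ⊓ (¬A ⊓ ∀r.¬C)) unsat w.r.t. T
   all branches close; clash {D, ¬D} at x₀
2. Hence D ⊑ (A ⊔ ∃r.C): entailed.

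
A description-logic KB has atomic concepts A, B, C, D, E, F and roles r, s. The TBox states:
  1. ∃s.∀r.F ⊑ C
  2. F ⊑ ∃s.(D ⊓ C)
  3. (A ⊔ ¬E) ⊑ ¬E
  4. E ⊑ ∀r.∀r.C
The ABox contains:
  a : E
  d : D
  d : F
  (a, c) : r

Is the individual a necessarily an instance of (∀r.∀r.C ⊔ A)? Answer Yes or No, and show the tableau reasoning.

Yes

1. a : (∀r.∀r.C ⊔ A)?  L(a) = {E} ∪ {(∃r.∃r.¬C ⊓ ¬A)}
   clash {E, ¬E} at a — a ∈ (∀r.∀r.C ⊔ A)
2. Hence a : (∀r.∀r.C ⊔ A): entailed.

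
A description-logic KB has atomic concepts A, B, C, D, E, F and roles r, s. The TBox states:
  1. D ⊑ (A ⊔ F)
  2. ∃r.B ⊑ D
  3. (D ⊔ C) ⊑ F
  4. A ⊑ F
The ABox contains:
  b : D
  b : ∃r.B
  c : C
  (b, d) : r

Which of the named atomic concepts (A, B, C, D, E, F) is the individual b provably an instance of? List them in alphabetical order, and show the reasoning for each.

1. b : A?  L(b) = {D, ∃r.B} ∪ {¬A}
   apply at b: D⊑(A ⊔ F)
   open: L(b) ⊇ {D, F, ¬A, ∃r.B} (+ ∃-successors) — b ∉ A possible
2. b : B?  L(b) = {D, ∃r.B} ∪ {¬B}
   apply at b: D⊑(A ⊔ F)
   open: L(b) ⊇ {D, F, ¬A, ¬B, ∃r.B} (+ ∃-successors) — b ∉ B possible
3. b : C?  L(b) = {D, ∃r.B} ∪ {¬C}
   apply at b: D⊑(A ⊔ F)
   open: L(b) ⊇ {D, F, ¬A, ¬C, ∃r.B} (+ ∃-successors) — b ∉ C possible
4. b : D?  L(b) = {D, ∃r.B} ∪ {¬D}
   clash {D, ¬D} at b — b ∈ D
5. b : E?  L(b) = {D, ∃r.B} ∪ {¬E}
   apply at b: D⊑(A ⊔ F)
   open: L(b) ⊇ {D, F, ¬A, ¬E, ∃r.B} (+ ∃-successors) — b ∉ E possible
6. b : F?  L(b) = {D, ∃r.B} ∪ {¬F}
   clash {F, ¬F} at b — b ∈ F
7. Entailed for b: {D, F}

{D, F}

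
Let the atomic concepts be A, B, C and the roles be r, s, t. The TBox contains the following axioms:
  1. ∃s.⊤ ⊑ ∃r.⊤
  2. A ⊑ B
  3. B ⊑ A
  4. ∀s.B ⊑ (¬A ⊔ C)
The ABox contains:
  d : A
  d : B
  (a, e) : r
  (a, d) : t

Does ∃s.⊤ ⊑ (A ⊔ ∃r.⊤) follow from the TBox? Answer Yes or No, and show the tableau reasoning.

Yes

1. ∃s.⊤ ⊑ (A ⊔ ∃r.⊤)  ⇔  (∃s.⊤ ⊓ (¬A ⊓ ∀r.⊥)) unsat w.r.t. T
   all branches close; clash {A, ¬A} at x₀
2. Hence ∃s.⊤ ⊑ (A ⊔ ∃r.⊤): entailed.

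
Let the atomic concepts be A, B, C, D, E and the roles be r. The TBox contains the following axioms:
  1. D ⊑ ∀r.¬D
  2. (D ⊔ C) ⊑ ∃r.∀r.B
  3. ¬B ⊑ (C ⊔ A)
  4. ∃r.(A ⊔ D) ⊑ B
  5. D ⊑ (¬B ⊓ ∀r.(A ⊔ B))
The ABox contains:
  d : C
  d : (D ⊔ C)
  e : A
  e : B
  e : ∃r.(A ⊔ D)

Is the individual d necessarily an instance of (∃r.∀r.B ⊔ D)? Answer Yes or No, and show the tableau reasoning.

1. d : (∃r.∀r.B ⊔ D)?  L(d) = {C, (D ⊔ C)} ∪ {(∀r.∃r.¬B ⊓ ¬D)}
   clash {B, ¬B} at an ∃-successor — d ∈ (∃r.∀r.B ⊔ D)
2. Hence d : (∃r.∀r.B ⊔ D): entailed.

Yes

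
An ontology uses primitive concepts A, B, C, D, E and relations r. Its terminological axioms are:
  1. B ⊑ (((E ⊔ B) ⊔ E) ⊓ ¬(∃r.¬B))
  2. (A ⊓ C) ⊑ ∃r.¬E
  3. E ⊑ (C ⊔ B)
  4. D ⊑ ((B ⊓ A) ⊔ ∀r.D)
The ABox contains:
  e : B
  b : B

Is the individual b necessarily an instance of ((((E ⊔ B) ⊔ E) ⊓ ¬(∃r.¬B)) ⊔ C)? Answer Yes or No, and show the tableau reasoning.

1. b : ((((E ⊔ B) ⊔ E) ⊓ ¬(∃r.¬B)) ⊔ C)?  L(b) = {B} ∪ {((((¬E ⊓ ¬B) ⊓ ¬E) ⊔ ∃r.¬B) ⊓ ¬C)}
   clash {B, ¬B} at an ∃-successor — b ∈ ((((E ⊔ B) ⊔ E) ⊓ ¬(∃r.¬B)) ⊔ C)
2. Hence b : ((((E ⊔ B) ⊔ E) ⊓ ¬(∃r.¬B)) ⊔ C): entailed.

Yes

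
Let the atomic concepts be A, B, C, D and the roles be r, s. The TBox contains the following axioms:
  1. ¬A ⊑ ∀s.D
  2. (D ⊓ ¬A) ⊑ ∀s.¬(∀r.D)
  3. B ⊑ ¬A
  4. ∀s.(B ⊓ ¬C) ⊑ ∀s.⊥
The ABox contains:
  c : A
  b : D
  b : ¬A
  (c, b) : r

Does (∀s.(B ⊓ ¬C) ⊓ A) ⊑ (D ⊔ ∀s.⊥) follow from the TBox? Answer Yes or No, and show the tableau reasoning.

1. (∀s.(B ⊓ ¬C) ⊓ A) ⊑ (D ⊔ ∀s.⊥)  ⇔  ((∀s.(B ⊓ ¬C) ⊓ A) ⊓ (¬D ⊓ ∃s.⊤)) unsat w.r.t. T
   all branches close; clash {A, ¬A} at x₀
2. Hence (∀s.(B ⊓ ¬C) ⊓ A) ⊑ (D ⊔ ∀s.⊥): entailed.

Yes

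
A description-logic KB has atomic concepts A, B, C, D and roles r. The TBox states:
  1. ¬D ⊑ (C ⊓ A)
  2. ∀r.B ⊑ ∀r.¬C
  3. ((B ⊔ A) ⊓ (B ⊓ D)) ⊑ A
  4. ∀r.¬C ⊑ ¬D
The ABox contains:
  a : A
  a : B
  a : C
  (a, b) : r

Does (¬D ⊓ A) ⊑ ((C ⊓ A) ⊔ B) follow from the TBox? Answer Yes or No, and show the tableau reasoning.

1. (¬D ⊓ A) ⊑ ((C ⊓ A) ⊔ B)  ⇔  ((¬D ⊓ A) ⊓ ((¬C ⊔ ¬A) ⊓ ¬B)) unsat w.r.t. T
   all branches close; clash {A, ¬A} at x₀
2. Hence (¬D ⊓ A) ⊑ ((C ⊓ A) ⊔ B): entailed.

Yes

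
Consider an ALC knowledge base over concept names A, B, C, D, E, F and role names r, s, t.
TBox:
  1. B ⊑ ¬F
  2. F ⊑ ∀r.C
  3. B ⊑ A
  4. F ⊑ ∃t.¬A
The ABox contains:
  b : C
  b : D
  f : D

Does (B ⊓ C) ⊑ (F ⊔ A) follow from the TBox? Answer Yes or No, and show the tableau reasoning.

Yes

1. (B ⊓ C) ⊑ (F ⊔ A)  ⇔  ((B ⊓ C) ⊓ (¬F ⊓ ¬A)) unsat w.r.t. T
   all branches close; clash {A, ¬A} at x₀
2. Hence (B ⊓ C) ⊑ (F ⊔ A): entailed.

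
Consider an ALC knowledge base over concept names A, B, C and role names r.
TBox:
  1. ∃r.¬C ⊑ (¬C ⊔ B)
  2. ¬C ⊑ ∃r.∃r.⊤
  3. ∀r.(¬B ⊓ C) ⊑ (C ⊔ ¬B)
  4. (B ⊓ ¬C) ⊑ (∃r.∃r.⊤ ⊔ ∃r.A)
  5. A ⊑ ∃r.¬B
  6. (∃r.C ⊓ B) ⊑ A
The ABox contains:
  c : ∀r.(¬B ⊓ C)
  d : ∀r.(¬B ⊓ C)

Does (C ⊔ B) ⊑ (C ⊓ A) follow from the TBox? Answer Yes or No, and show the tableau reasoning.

1. (C ⊔ B) ⊑ (C ⊓ A)  ⇔  ((C ⊔ B) ⊓ (¬C ⊔ ¬A)) unsat w.r.t. T
   open: L(x₀) ⊇ {C, ¬A, ∀r.C, ∀r.¬C}
2. Hence (C ⊔ B) ⊑ (C ⊓ A): not entailed.

No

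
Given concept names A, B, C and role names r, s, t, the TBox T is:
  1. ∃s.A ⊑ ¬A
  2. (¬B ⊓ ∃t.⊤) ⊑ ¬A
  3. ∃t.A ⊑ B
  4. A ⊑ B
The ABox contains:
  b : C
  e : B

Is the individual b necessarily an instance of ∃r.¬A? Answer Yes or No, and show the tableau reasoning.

No

1. b : ∃r.¬A?  L(b) = {C} ∪ {∀r.A}
   open: L(b) ⊇ {C, ¬A, ∀r.A, ∀t.¬A} — b ∉ ∃r.¬A possible
2. Hence b : ∃r.¬A: not entailed.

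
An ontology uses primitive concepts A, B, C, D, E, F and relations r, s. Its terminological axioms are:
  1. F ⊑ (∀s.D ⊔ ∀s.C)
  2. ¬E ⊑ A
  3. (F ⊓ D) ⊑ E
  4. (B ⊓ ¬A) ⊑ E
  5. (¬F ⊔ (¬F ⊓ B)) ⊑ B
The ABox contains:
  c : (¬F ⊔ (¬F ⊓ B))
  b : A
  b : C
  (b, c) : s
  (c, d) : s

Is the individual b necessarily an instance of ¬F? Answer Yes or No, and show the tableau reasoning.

1. b : ¬F?  L(b) = {A, C} ∪ {F}
   apply at b: F⊑(∀s.D ⊔ ∀s.C)
   open: L(b) ⊇ {A, C, F, ¬D, ∀s.D} — b ∉ ¬F possible
2. Hence b : ¬F: not entailed.

No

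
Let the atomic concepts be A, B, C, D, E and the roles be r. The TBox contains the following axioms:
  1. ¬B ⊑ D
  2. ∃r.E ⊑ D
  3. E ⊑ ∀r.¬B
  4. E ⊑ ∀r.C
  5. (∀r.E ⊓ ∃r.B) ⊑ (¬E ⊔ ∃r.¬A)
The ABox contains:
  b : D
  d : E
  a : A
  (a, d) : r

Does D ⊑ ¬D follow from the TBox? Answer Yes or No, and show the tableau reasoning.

No

1. D ⊑ ¬D  ⇔  (D ⊓ D) unsat w.r.t. T
   open: L(x₀) ⊇ {D, ¬E, ∃r.¬E} (+ ∃-successors)
2. Hence D ⊑ ¬D: not entailed.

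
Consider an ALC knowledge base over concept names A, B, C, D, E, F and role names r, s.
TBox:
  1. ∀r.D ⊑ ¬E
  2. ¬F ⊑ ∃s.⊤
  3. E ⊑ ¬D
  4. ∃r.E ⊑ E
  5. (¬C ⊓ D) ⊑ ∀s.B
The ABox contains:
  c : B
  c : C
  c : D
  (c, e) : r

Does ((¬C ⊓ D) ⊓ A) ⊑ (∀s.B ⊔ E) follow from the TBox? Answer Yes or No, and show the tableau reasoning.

1. ((¬C ⊓ D) ⊓ A) ⊑ (∀s.B ⊔ E)  ⇔  (((¬C ⊓ D) ⊓ A) ⊓ (∃s.¬B ⊓ ¬E)) unsat w.r.t. T
   all branches close; clash {E, ¬E} at x₀
2. Hence ((¬C ⊓ D) ⊓ A) ⊑ (∀s.B ⊔ E): entailed.

Yes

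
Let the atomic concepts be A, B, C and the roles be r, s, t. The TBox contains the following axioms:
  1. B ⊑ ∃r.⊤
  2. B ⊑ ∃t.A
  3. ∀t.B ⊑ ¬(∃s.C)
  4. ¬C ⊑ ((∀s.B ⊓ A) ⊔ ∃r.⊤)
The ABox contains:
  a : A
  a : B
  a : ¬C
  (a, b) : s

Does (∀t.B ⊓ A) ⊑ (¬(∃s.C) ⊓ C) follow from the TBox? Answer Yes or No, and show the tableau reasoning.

No

1. (∀t.B ⊓ A) ⊑ (¬(∃s.C) ⊓ C)  ⇔  ((∀t.B ⊓ A) ⊓ (∃s.C ⊔ ¬C)) unsat w.r.t. T
   apply at x₀: ∀t.B⊑¬(∃s.C)
   open: L(x₀) ⊇ {A, ¬B, ¬C, ∀s.B, ∀s.¬C, …}
2. Hence (∀t.B ⊓ A) ⊑ (¬(∃s.C) ⊓ C): not entailed.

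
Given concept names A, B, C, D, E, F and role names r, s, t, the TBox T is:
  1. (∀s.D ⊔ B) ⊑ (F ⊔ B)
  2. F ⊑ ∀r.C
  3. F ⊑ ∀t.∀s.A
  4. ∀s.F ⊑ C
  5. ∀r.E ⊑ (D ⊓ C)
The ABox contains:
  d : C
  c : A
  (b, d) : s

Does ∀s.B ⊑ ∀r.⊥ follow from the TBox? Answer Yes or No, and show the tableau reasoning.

1. ∀s.B ⊑ ∀r.⊥  ⇔  (∀s.B ⊓ ∃r.⊤) unsat w.r.t. T
   open: L(x₀) ⊇ {¬B, ¬F, ∀s.B, ∃r.¬E, ∃r.⊤, …} (+ ∃-successors)
2. Hence ∀s.B ⊑ ∀r.⊥: not entailed.

No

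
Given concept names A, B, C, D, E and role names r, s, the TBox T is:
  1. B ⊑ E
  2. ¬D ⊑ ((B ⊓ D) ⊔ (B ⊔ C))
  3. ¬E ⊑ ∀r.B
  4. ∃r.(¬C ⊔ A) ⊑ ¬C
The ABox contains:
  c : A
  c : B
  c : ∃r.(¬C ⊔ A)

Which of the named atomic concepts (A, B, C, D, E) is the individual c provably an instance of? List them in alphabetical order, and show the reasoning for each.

{A, B, E}

1. c : A?  L(c) = {A, B, ∃r.(¬C ⊔ A)} ∪ {¬A}
   clash {A, ¬A} at c — c ∈ A
2. c : B?  L(c) = {A, B, ∃r.(¬C ⊔ A)} ∪ {¬B}
   clash {B, ¬B} at c — c ∈ B
3. c : C?  L(c) = {A, B, ∃r.(¬C ⊔ A)} ∪ {¬C}
   apply at c: B⊑E
   open: L(c) ⊇ {A, B, D, E, ¬C, …} (+ ∃-successors) — c ∉ C possible
4. c : D?  L(c) = {A, B, ∃r.(¬C ⊔ A)} ∪ {¬D}
   apply at c: B⊑E; ¬D⊑((B ⊓ D) ⊔ (B ⊔ C)); ∃r.(¬C ⊔ A)⊑¬C
   open: L(c) ⊇ {A, B, E, ¬C, ¬D, …} (+ ∃-successors) — c ∉ D possible
5. c : E?  L(c) = {A, B, ∃r.(¬C ⊔ A)} ∪ {¬E}
   clash {E, ¬E} at c — c ∈ E
6. Entailed for c: {A, B, E}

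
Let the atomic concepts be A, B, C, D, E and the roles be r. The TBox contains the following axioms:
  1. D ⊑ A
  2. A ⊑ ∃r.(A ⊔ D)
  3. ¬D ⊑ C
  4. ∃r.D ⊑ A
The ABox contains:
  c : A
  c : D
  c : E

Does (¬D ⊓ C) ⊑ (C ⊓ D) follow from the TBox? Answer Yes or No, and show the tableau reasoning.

No

1. (¬D ⊓ C) ⊑ (C ⊓ D)  ⇔  ((¬D ⊓ C) ⊓ (¬C ⊔ ¬D)) unsat w.r.t. T
   open: L(x₀) ⊇ {C, ¬A, ¬D, ∀r.¬D}
2. Hence (¬D ⊓ C) ⊑ (C ⊓ D): not entailed.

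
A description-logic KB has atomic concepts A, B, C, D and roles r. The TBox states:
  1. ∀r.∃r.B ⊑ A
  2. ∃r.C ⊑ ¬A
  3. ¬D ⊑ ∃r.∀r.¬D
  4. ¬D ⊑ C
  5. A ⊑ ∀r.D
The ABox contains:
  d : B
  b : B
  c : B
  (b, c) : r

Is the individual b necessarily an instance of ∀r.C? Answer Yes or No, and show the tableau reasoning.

1. b : ∀r.C?  L(b) = {B} ∪ {∃r.¬C}
   open: L(b) ⊇ {B, D, ¬A, ∃r.¬C, ∃r.∀r.¬B} (+ ∃-successors) — b ∉ ∀r.C possible
2. Hence b : ∀r.C: not entailed.

No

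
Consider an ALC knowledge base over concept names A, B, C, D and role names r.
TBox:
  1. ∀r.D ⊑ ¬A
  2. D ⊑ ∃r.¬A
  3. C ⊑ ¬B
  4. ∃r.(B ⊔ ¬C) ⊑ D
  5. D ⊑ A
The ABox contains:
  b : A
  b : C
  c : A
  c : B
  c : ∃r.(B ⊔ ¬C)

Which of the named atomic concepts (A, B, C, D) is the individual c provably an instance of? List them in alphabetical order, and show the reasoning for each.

{A, B, D}

1. c : A?  L(c) = {A, B, ∃r.(B ⊔ ¬C)} ∪ {¬A}
   clash {A, ¬A} at c — c ∈ A
2. c : B?  L(c) = {A, B, ∃r.(B ⊔ ¬C)} ∪ {¬B}
   clash {B, ¬B} at c — c ∈ B
3. c : C?  L(c) = {A, B, ∃r.(B ⊔ ¬C)} ∪ {¬C}
   apply at c: ∃r.(B ⊔ ¬C)⊑D
   open: L(c) ⊇ {A, B, D, ¬C, ∃r.(B ⊔ ¬C), …} (+ ∃-successors) — c ∉ C possible
4. c : D?  L(c) = {A, B, ∃r.(B ⊔ ¬C)} ∪ {¬D}
   clash {B, ¬B} at c — c ∈ D
5. Entailed for c: {A, B, D}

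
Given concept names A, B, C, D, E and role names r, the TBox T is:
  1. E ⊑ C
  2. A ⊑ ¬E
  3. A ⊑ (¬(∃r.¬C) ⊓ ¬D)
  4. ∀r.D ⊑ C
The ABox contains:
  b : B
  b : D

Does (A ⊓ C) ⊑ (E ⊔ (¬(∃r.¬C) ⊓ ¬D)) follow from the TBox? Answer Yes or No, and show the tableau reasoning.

1. (A ⊓ C) ⊑ (E ⊔ (¬(∃r.¬C) ⊓ ¬D))  ⇔  ((A ⊓ C) ⊓ (¬E ⊓ (∃r.¬C ⊔ D))) unsat w.r.t. T
   all branches close; clash {D, ¬D} at x₀
2. Hence (A ⊓ C) ⊑ (E ⊔ (¬(∃r.¬C) ⊓ ¬D)): entailed.

Yes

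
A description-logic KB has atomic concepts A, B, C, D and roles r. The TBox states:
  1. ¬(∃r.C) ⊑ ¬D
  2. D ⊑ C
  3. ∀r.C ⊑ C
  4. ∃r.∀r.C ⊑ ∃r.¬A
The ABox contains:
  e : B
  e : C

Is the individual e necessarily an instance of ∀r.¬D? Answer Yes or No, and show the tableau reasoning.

1. e : ∀r.¬D?  L(e) = {B, C} ∪ {∃r.D}
   open: L(e) ⊇ {B, C, ∀r.∃r.¬C, ∃r.C, ∃r.D} (+ ∃-successors) — e ∉ ∀r.¬D possible
2. Hence e : ∀r.¬D: not entailed.

No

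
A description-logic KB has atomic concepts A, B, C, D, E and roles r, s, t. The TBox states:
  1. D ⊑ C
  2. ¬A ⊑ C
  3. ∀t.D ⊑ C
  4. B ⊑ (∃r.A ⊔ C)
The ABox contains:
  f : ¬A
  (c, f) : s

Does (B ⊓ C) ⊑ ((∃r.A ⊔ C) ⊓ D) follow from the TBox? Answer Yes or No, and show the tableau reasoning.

1. (B ⊓ C) ⊑ ((∃r.A ⊔ C) ⊓ D)  ⇔  ((B ⊓ C) ⊓ ((∀r.¬A ⊓ ¬C) ⊔ ¬D)) unsat w.r.t. T
   apply at x₀: B⊑(∃r.A ⊔ C)
   open: L(x₀) ⊇ {B, C, ¬D}
2. Hence (B ⊓ C) ⊑ ((∃r.A ⊔ C) ⊓ D): not entailed.

No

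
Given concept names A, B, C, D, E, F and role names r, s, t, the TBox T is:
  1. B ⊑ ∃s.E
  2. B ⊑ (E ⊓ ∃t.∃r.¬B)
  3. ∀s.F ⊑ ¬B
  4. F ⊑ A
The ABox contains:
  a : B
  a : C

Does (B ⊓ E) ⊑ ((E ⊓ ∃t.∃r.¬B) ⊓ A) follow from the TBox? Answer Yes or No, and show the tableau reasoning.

1. (B ⊓ E) ⊑ ((E ⊓ ∃t.∃r.¬B) ⊓ A)  ⇔  ((B ⊓ E) ⊓ ((¬E ⊔ ∀t.∀r.B) ⊔ ¬A)) unsat w.r.t. T
   apply at x₀: B⊑∃s.E; B⊑(E ⊓ ∃t.∃r.¬B)
   open: L(x₀) ⊇ {B, E, ¬A, ¬F, ∃s.E, …} (+ ∃-successors)
2. Hence (B ⊓ E) ⊑ ((E ⊓ ∃t.∃r.¬B) ⊓ A): not entailed.

No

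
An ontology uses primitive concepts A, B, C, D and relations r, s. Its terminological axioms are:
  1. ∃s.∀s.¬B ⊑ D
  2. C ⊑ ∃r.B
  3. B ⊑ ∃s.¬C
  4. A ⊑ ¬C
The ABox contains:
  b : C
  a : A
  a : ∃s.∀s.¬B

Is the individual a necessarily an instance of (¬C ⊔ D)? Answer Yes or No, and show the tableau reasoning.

1. a : (¬C ⊔ D)?  L(a) = {A, ∃s.∀s.¬B} ∪ {(C ⊓ ¬D)}
   clash {C, ¬C} at a — a ∈ (¬C ⊔ D)
2. Hence a : (¬C ⊔ D): entailed.

Yes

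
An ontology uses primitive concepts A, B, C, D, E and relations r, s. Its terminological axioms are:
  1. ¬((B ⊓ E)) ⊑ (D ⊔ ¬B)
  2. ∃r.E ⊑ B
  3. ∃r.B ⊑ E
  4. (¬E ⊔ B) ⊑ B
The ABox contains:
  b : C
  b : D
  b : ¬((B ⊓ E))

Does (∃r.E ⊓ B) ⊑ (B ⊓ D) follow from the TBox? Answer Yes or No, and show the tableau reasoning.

No

1. (∃r.E ⊓ B) ⊑ (B ⊓ D)  ⇔  ((∃r.E ⊓ B) ⊓ (¬B ⊔ ¬D)) unsat w.r.t. T
   open: L(x₀) ⊇ {B, E, ¬D, ∃r.E} (+ ∃-successors)
2. Hence (∃r.E ⊓ B) ⊑ (B ⊓ D): not entailed.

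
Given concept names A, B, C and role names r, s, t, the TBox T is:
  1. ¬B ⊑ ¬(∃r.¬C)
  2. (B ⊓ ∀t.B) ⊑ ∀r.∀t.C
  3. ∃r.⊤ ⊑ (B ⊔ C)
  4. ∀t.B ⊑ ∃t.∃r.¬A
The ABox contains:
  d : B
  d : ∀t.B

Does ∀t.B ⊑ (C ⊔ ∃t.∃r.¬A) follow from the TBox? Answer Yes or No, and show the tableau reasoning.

Yes

1. ∀t.B ⊑ (C ⊔ ∃t.∃r.¬A)  ⇔  (∀t.B ⊓ (¬C ⊓ ∀t.∀r.A)) unsat w.r.t. T
   all branches close; clash {C, ¬C} at x₀
2. Hence ∀t.B ⊑ (C ⊔ ∃t.∃r.¬A): entailed.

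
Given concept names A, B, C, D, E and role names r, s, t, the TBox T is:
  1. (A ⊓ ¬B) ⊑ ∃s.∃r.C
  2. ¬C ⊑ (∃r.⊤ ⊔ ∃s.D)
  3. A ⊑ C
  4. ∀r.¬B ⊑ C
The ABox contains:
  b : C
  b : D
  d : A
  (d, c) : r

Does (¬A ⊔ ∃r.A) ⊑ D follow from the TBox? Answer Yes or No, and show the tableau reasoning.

1. (¬A ⊔ ∃r.A) ⊑ D  ⇔  ((¬A ⊔ ∃r.A) ⊓ ¬D) unsat w.r.t. T
   open: L(x₀) ⊇ {C, ¬A, ¬D, ∃r.B} (+ ∃-successors)
2. Hence (¬A ⊔ ∃r.A) ⊑ D: not entailed.

No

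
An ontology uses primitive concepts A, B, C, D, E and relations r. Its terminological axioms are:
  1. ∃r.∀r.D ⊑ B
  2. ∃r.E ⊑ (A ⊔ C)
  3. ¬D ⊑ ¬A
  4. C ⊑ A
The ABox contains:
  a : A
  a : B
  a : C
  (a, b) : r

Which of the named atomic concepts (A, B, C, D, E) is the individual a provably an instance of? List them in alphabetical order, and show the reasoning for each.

1. a : A?  L(a) = {A, B, C} ∪ {¬A}
   clash {A, ¬A} at a — a ∈ A
2. a : B?  L(a) = {A, B, C} ∪ {¬B}
   clash {B, ¬B} at a — a ∈ B
3. a : C?  L(a) = {A, B, C} ∪ {¬C}
   clash {C, ¬C} at a — a ∈ C
4. a : D?  L(a) = {A, B, C} ∪ {¬D}
   clash {A, ¬A} at a — a ∈ D
5. a : E?  L(a) = {A, B, C} ∪ {¬E}
   open: L(a) ⊇ {A, B, C, D, ¬E, …} — a ∉ E possible
6. Entailed for a: {A, B, C, D}

{A, B, C, D}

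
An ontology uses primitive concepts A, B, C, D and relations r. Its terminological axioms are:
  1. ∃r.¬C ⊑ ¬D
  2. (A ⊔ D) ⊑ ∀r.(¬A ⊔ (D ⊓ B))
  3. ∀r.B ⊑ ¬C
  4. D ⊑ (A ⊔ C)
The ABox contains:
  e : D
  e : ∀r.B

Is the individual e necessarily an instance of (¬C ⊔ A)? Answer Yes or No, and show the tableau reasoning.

Yes

1. e : (¬C ⊔ A)?  L(e) = {D, ∀r.B} ∪ {(C ⊓ ¬A)}
   clash {D, ¬D} at e — e ∈ (¬C ⊔ A)
2. Hence e : (¬C ⊔ A): entailed.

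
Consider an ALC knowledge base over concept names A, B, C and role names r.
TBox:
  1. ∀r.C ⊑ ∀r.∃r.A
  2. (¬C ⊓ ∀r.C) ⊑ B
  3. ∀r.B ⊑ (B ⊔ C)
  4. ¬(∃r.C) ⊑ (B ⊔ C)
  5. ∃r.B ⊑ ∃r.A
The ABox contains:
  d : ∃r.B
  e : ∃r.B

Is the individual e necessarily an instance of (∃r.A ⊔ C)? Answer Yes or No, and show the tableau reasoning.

Yes

1. e : (∃r.A ⊔ C)?  L(e) = {∃r.B} ∪ {(∀r.¬A ⊓ ¬C)}
   clash {C, ¬C} at e — e ∈ (∃r.A ⊔ C)
2. Hence e : (∃r.A ⊔ C): entailed.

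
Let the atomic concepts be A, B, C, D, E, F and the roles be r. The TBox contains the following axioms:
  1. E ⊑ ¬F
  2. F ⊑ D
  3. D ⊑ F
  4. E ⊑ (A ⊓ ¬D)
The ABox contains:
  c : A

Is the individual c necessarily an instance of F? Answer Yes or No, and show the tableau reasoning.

1. c : F?  L(c) = {A} ∪ {¬F}
   open: L(c) ⊇ {A, ¬D, ¬E, ¬F} — c ∉ F possible
2. Hence c : F: not entailed.

No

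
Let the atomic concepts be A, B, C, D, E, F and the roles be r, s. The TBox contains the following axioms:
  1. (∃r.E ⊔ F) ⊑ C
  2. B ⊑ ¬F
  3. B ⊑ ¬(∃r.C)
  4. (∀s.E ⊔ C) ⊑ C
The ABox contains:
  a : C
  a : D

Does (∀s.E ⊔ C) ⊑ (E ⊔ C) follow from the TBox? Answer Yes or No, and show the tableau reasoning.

Yes

1. (∀s.E ⊔ C) ⊑ (E ⊔ C)  ⇔  ((∀s.E ⊔ C) ⊓ (¬E ⊓ ¬C)) unsat w.r.t. T
   all branches close; clash {C, ¬C} at x₀
2. Hence (∀s.E ⊔ C) ⊑ (E ⊔ C): entailed.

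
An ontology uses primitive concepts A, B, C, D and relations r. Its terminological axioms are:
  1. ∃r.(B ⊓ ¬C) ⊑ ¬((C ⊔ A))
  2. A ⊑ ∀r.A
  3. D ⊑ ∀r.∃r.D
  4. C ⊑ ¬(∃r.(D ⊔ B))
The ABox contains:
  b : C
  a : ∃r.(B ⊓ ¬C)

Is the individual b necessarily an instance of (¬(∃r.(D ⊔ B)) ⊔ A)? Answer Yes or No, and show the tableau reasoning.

1. b : (¬(∃r.(D ⊔ B)) ⊔ A)?  L(b) = {C} ∪ {(∃r.(D ⊔ B) ⊓ ¬A)}
   clash {C, ¬C} at b — b ∈ (¬(∃r.(D ⊔ B)) ⊔ A)
2. Hence b : (¬(∃r.(D ⊔ B)) ⊔ A): entailed.

Yes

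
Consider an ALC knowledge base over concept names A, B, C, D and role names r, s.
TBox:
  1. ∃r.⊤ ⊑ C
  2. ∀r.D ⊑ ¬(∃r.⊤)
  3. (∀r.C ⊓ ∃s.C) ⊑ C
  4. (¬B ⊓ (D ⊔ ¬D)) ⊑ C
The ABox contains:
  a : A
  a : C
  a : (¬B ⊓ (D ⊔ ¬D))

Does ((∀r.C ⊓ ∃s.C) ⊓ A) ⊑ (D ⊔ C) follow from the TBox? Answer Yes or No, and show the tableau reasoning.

Yes

1. ((∀r.C ⊓ ∃s.C) ⊓ A) ⊑ (D ⊔ C)  ⇔  (((∀r.C ⊓ ∃s.C) ⊓ A) ⊓ (¬D ⊓ ¬C)) unsat w.r.t. T
   all branches close; clash {C, ¬C} at x₀
2. Hence ((∀r.C ⊓ ∃s.C) ⊓ A) ⊑ (D ⊔ C): entailed.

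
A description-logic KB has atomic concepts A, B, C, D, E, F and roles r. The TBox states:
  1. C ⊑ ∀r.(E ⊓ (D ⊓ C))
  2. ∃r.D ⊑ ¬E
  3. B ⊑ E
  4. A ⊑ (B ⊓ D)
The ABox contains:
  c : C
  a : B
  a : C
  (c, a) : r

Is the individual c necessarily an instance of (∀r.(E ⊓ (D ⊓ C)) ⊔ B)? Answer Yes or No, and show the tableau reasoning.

Yes

1. c : (∀r.(E ⊓ (D ⊓ C)) ⊔ B)?  L(c) = {C} ∪ {(∃r.(¬E ⊔ (¬D ⊔ ¬C)) ⊓ ¬B)}
   clash {B, ¬B} at c — c ∈ (∀r.(E ⊓ (D ⊓ C)) ⊔ B)
2. Hence c : (∀r.(E ⊓ (D ⊓ C)) ⊔ B): entailed.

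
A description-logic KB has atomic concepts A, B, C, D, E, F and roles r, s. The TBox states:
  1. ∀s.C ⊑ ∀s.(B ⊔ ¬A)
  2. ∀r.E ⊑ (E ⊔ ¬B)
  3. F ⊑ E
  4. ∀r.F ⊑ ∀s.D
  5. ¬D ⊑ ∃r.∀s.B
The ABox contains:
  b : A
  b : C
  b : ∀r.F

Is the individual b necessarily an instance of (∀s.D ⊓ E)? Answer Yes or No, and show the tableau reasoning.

No

1. b : (∀s.D ⊓ E)?  L(b) = {A, C, ∀r.F} ∪ {(∃s.¬D ⊔ ¬E)}
   apply at b: ∀r.F⊑∀s.D
   open: L(b) ⊇ {A, C, D, ¬B, ¬E, …} (+ ∃-successors) — b ∉ (∀s.D ⊓ E) possible
2. Hence b : (∀s.D ⊓ E): not entailed.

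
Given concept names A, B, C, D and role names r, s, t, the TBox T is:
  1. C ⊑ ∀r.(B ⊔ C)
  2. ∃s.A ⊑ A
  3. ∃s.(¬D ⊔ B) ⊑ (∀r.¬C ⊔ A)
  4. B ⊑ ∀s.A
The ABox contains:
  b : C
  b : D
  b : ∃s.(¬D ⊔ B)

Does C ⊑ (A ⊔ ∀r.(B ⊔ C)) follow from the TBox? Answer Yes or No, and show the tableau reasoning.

Yes

1. C ⊑ (A ⊔ ∀r.(B ⊔ C))  ⇔  (C ⊓ (¬A ⊓ ∃r.(¬B ⊓ ¬C))) unsat w.r.t. T
   all branches close; clash {A, ¬A} at x₀
2. Hence C ⊑ (A ⊔ ∀r.(B ⊔ C)): entailed.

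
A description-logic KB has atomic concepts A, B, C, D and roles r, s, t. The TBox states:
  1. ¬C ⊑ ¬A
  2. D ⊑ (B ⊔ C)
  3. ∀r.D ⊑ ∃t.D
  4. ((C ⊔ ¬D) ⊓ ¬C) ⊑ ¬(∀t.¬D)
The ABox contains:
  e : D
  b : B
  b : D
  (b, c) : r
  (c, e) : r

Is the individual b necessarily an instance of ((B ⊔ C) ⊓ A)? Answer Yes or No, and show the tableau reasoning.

1. b : ((B ⊔ C) ⊓ A)?  L(b) = {B, D} ∪ {((¬B ⊓ ¬C) ⊔ ¬A)}
   apply at b: D⊑(B ⊔ C)
   open: L(b) ⊇ {B, C, D, ¬A, ∃r.¬D} (+ ∃-successors) — b ∉ ((B ⊔ C) ⊓ A) possible
2. Hence b : ((B ⊔ C) ⊓ A): not entailed.

No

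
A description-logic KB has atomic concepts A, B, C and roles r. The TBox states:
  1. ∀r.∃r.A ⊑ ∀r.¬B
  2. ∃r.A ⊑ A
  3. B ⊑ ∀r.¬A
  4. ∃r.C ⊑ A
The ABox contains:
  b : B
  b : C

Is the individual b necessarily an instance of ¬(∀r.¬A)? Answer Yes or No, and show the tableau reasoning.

1. b : ¬(∀r.¬A)?  L(b) = {B, C} ∪ {∀r.¬A}
   open: L(b) ⊇ {B, C, ∀r.¬A, ∀r.¬C, ∃r.∀r.¬A} (+ ∃-successors) — b ∉ ¬(∀r.¬A) possible
2. Hence b : ¬(∀r.¬A): not entailed.

No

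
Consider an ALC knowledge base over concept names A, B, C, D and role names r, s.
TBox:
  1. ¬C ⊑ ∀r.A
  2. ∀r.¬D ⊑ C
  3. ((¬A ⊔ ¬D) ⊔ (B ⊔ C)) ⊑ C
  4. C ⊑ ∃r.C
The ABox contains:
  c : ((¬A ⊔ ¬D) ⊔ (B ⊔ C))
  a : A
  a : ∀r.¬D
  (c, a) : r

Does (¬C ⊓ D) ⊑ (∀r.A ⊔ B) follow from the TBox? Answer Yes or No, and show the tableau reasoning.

Yes

1. (¬C ⊓ D) ⊑ (∀r.A ⊔ B)  ⇔  ((¬C ⊓ D) ⊓ (∃r.¬A ⊓ ¬B)) unsat w.r.t. T
   all branches close; clash {C, ¬C} at x₀
2. Hence (¬C ⊓ D) ⊑ (∀r.A ⊔ B): entailed.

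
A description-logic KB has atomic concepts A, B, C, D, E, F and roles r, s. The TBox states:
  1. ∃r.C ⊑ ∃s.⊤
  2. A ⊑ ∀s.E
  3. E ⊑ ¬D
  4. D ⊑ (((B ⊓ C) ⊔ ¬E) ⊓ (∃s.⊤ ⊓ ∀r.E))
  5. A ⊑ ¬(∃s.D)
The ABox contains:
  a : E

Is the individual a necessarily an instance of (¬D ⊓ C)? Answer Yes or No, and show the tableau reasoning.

1. a : (¬D ⊓ C)?  L(a) = {E} ∪ {(D ⊔ ¬C)}
   apply at a: E⊑¬D
   open: L(a) ⊇ {E, ¬A, ¬C, ¬D, ∀r.¬C} — a ∉ (¬D ⊓ C) possible
2. Hence a : (¬D ⊓ C): not entailed.

No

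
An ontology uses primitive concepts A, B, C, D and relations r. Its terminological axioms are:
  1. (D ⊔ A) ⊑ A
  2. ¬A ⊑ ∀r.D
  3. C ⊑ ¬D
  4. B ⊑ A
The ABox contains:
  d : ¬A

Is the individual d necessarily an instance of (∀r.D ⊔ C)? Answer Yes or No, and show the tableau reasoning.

1. d : (∀r.D ⊔ C)?  L(d) = {¬A} ∪ {(∃r.¬D ⊓ ¬C)}
   clash {A, ¬A} at d — d ∈ (∀r.D ⊔ C)
2. Hence d : (∀r.D ⊔ C): entailed.

Yes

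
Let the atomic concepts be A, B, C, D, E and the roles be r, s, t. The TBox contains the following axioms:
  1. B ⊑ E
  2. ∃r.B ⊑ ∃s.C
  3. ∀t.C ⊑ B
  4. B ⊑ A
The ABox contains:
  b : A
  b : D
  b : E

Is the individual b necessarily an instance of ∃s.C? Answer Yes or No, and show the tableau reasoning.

No

1. b : ∃s.C?  L(b) = {A, D, E} ∪ {∀s.¬C}
   open: L(b) ⊇ {A, D, E, ∀r.¬B, ∀s.¬C, …} (+ ∃-successors) — b ∉ ∃s.C possible
2. Hence b : ∃s.C: not entailed.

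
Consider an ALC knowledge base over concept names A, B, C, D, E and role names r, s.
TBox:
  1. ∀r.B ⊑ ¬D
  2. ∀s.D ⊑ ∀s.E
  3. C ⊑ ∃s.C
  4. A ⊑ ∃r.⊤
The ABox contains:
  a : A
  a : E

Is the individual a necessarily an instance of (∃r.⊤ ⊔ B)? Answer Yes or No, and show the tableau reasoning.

Yes

1. a : (∃r.⊤ ⊔ B)?  L(a) = {A, E} ∪ {(∀r.⊥ ⊓ ¬B)}
   clash ⊥ at an ∃-successor — a ∈ (∃r.⊤ ⊔ B)
2. Hence a : (∃r.⊤ ⊔ B): entailed.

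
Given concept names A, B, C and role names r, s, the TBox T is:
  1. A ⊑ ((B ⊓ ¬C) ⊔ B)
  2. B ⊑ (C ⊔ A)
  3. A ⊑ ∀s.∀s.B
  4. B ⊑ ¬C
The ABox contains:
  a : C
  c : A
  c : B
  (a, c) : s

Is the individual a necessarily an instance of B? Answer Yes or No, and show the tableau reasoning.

No

1. a : B?  L(a) = {C} ∪ {¬B}
   open: L(a) ⊇ {C, ¬A, ¬B} — a ∉ B possible
2. Hence a : B: not entailed.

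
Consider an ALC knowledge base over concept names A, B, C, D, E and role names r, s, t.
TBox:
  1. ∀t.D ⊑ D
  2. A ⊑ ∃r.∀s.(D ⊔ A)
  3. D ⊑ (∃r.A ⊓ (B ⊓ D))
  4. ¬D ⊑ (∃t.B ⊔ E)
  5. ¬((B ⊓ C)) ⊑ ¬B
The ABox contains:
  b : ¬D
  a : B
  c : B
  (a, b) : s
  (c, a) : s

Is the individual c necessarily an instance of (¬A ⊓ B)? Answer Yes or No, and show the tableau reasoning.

1. c : (¬A ⊓ B)?  L(c) = {B} ∪ {(A ⊔ ¬B)}
   open: L(c) ⊇ {A, B, C, D, ∃r.A, …} (+ ∃-successors) — c ∉ (¬A ⊓ B) possible
2. Hence c : (¬A ⊓ B): not entailed.

No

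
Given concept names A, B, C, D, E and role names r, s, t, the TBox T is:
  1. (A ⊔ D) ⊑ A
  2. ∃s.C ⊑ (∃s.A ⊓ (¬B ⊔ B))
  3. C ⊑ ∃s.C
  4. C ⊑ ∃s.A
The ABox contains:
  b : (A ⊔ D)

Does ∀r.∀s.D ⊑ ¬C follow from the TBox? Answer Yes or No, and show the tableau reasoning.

No

1. ∀r.∀s.D ⊑ ¬C  ⇔  (∀r.∀s.D ⊓ C) unsat w.r.t. T
   apply at x₀: C⊑∃s.C; C⊑∃s.A
   open: L(x₀) ⊇ {C, ¬A, ¬B, ¬D, ∀r.∀s.D, …} (+ ∃-successors)
2. Hence ∀r.∀s.D ⊑ ¬C: not entailed.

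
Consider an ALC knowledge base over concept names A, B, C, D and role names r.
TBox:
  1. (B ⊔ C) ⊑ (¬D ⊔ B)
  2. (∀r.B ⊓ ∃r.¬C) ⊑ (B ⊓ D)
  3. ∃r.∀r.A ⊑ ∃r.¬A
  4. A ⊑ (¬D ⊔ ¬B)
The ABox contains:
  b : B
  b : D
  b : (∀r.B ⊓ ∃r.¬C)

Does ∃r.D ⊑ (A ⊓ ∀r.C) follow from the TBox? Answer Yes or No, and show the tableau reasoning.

1. ∃r.D ⊑ (A ⊓ ∀r.C)  ⇔  (∃r.D ⊓ (¬A ⊔ ∃r.¬C)) unsat w.r.t. T
   open: L(x₀) ⊇ {¬A, ¬B, ¬C, ∀r.∃r.¬A, ∃r.D, …} (+ ∃-successors)
2. Hence ∃r.D ⊑ (A ⊓ ∀r.C): not entailed.

No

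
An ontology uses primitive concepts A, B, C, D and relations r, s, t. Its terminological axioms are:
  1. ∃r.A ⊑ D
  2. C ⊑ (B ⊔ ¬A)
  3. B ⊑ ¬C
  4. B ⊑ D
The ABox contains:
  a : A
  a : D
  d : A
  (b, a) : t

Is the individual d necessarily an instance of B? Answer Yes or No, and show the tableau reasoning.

No

1. d : B?  L(d) = {A} ∪ {¬B}
   open: L(d) ⊇ {A, ¬B, ¬C, ∀r.¬A} — d ∉ B possible
2. Hence d : B: not entailed.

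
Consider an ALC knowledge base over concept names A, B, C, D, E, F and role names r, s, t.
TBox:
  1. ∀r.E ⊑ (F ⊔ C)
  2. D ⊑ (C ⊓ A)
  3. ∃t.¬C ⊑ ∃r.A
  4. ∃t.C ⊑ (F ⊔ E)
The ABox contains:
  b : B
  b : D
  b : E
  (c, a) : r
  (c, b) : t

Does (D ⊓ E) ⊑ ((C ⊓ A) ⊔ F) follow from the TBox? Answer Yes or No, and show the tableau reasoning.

1. (D ⊓ E) ⊑ ((C ⊓ A) ⊔ F)  ⇔  ((D ⊓ E) ⊓ ((¬C ⊔ ¬A) ⊓ ¬F)) unsat w.r.t. T
   all branches close; clash {A, ¬A} at x₀
2. Hence (D ⊓ E) ⊑ ((C ⊓ A) ⊔ F): entailed.

Yes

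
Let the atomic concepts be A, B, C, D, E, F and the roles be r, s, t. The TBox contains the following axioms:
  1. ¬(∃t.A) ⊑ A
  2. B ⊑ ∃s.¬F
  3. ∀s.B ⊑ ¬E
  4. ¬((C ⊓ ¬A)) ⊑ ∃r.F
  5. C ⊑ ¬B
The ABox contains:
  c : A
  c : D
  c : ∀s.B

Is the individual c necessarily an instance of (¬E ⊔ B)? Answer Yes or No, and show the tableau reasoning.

Yes

1. c : (¬E ⊔ B)?  L(c) = {A, D, ∀s.B} ∪ {(E ⊓ ¬B)}
   clash {E, ¬E} at c — c ∈ (¬E ⊔ B)
2. Hence c : (¬E ⊔ B): entailed.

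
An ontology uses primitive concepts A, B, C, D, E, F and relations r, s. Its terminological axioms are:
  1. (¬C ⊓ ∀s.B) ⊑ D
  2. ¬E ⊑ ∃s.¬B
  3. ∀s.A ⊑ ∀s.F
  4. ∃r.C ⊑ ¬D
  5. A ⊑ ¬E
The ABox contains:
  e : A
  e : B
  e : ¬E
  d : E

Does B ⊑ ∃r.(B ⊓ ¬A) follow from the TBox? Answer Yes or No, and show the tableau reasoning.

1. B ⊑ ∃r.(B ⊓ ¬A)  ⇔  (B ⊓ ∀r.(¬B ⊔ A)) unsat w.r.t. T
   open: L(x₀) ⊇ {B, C, E, ¬A, ∀r.(¬B ⊔ A), …} (+ ∃-successors)
2. Hence B ⊑ ∃r.(B ⊓ ¬A): not entailed.

No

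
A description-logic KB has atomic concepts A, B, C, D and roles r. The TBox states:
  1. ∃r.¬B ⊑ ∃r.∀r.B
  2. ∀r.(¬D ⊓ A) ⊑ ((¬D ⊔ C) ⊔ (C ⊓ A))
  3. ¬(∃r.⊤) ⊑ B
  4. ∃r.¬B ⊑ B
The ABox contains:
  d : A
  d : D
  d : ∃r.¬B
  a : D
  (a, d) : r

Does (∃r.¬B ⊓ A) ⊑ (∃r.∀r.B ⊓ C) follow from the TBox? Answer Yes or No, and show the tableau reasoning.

No

1. (∃r.¬B ⊓ A) ⊑ (∃r.∀r.B ⊓ C)  ⇔  ((∃r.¬B ⊓ A) ⊓ (∀r.∃r.¬B ⊔ ¬C)) unsat w.r.t. T
   apply at x₀: ∃r.¬B⊑∃r.∀r.B; ∃r.¬B⊑B
   open: L(x₀) ⊇ {A, B, ¬C, ∃r.(D ⊔ ¬A), ∃r.¬B, …} (+ ∃-successors)
2. Hence (∃r.¬B ⊓ A) ⊑ (∃r.∀r.B ⊓ C): not entailed.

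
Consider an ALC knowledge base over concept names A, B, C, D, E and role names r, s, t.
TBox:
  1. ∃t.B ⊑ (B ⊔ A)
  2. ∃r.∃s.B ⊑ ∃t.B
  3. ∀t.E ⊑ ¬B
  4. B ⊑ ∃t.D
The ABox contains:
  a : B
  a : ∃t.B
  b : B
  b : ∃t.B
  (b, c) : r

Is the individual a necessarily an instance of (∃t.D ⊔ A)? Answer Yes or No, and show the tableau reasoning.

Yes

1. a : (∃t.D ⊔ A)?  L(a) = {B, ∃t.B} ∪ {(∀t.¬D ⊓ ¬A)}
   clash {B, ¬B} at a — a ∈ (∃t.D ⊔ A)
2. Hence a : (∃t.D ⊔ A): entailed.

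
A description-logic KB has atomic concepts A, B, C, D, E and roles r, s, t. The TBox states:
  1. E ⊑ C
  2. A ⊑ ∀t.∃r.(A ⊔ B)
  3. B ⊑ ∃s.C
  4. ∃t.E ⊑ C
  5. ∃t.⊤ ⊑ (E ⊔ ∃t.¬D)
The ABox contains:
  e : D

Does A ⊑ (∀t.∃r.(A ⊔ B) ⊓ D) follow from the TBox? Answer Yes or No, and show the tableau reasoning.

1. A ⊑ (∀t.∃r.(A ⊔ B) ⊓ D)  ⇔  (A ⊓ (∃t.∀r.(¬A ⊓ ¬B) ⊔ ¬D)) unsat w.r.t. T
   apply at x₀: A⊑∀t.∃r.(A ⊔ B)
   open: L(x₀) ⊇ {A, ¬B, ¬D, ¬E, ∀t.¬E, …}
2. Hence A ⊑ (∀t.∃r.(A ⊔ B) ⊓ D): not entailed.

No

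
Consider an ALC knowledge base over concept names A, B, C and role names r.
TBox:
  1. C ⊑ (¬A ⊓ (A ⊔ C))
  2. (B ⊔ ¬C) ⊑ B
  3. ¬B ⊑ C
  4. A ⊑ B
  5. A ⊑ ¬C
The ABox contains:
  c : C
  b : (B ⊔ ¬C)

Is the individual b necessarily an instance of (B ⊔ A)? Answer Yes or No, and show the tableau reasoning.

1. b : (B ⊔ A)?  L(b) = {(B ⊔ ¬C)} ∪ {(¬B ⊓ ¬A)}
   clash {C, ¬C} at b — b ∈ (B ⊔ A)
2. Hence b : (B ⊔ A): entailed.

Yes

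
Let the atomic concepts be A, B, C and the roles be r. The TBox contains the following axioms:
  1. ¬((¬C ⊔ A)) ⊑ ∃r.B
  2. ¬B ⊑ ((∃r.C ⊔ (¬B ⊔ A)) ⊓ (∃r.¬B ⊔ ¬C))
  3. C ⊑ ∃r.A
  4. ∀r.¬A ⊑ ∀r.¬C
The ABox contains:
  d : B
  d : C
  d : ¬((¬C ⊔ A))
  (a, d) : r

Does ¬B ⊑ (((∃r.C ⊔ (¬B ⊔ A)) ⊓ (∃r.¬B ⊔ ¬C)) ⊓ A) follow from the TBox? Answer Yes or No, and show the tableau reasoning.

1. ¬B ⊑ (((∃r.C ⊔ (¬B ⊔ A)) ⊓ (∃r.¬B ⊔ ¬C)) ⊓ A)  ⇔  (¬B ⊓ (((∀r.¬C ⊓ (B ⊓ ¬A)) ⊔ (∀r.B ⊓ C)) ⊔ ¬A)) unsat w.r.t. T
   apply at x₀: ¬B⊑((∃r.C ⊔ (¬B ⊔ A)) ⊓ (∃r.¬B ⊔ ¬C))
   open: L(x₀) ⊇ {¬A, ¬B, ¬C, ∃r.A, ∃r.C} (+ ∃-successors)
2. Hence ¬B ⊑ (((∃r.C ⊔ (¬B ⊔ A)) ⊓ (∃r.¬B ⊔ ¬C)) ⊓ A): not entailed.

No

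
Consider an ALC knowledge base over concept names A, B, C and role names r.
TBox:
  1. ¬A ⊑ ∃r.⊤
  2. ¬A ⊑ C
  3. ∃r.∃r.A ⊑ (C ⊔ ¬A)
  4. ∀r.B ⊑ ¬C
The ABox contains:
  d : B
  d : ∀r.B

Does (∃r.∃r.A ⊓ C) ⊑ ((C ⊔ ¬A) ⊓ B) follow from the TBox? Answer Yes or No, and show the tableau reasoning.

No

1. (∃r.∃r.A ⊓ C) ⊑ ((C ⊔ ¬A) ⊓ B)  ⇔  ((∃r.∃r.A ⊓ C) ⊓ ((¬C ⊓ A) ⊔ ¬B)) unsat w.r.t. T
   apply at x₀: ∃r.∃r.A⊑(C ⊔ ¬A)
   open: L(x₀) ⊇ {A, C, ¬B, ∃r.¬B, ∃r.∃r.A} (+ ∃-successors)
2. Hence (∃r.∃r.A ⊓ C) ⊑ ((C ⊔ ¬A) ⊓ B): not entailed.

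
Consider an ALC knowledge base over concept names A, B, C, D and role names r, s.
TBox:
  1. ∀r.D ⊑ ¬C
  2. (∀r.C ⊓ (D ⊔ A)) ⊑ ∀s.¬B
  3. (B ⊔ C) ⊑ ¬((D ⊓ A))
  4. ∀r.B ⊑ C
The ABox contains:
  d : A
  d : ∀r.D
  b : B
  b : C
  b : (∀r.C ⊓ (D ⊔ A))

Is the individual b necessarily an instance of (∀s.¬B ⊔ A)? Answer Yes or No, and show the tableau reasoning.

Yes

1. b : (∀s.¬B ⊔ A)?  L(b) = {B, C, (∀r.C ⊓ (D ⊔ A))} ∪ {(∃s.B ⊓ ¬A)}
   clash {A, ¬A} at b — b ∈ (∀s.¬B ⊔ A)
2. Hence b : (∀s.¬B ⊔ A): entailed.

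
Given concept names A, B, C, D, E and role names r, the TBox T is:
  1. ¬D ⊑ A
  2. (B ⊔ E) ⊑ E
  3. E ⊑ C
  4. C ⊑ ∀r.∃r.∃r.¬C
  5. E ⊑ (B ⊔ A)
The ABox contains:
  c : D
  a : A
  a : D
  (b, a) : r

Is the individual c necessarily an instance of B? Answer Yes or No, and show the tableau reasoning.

No

1. c : B?  L(c) = {D} ∪ {¬B}
   open: L(c) ⊇ {D, ¬B, ¬C, ¬E} — c ∉ B possible
2. Hence c : B: not entailed.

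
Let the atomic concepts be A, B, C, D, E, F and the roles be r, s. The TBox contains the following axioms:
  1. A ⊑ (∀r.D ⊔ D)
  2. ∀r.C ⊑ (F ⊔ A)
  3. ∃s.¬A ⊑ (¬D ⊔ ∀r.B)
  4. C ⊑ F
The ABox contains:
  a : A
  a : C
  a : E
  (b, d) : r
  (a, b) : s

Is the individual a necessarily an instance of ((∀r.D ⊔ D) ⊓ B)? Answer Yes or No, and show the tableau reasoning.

1. a : ((∀r.D ⊔ D) ⊓ B)?  L(a) = {A, C, E} ∪ {((∃r.¬D ⊓ ¬D) ⊔ ¬B)}
   apply at a: A⊑(∀r.D ⊔ D); C⊑F
   open: L(a) ⊇ {A, C, E, F, ¬B, …} (+ ∃-successors) — a ∉ ((∀r.D ⊔ D) ⊓ B) possible
2. Hence a : ((∀r.D ⊔ D) ⊓ B): not entailed.

No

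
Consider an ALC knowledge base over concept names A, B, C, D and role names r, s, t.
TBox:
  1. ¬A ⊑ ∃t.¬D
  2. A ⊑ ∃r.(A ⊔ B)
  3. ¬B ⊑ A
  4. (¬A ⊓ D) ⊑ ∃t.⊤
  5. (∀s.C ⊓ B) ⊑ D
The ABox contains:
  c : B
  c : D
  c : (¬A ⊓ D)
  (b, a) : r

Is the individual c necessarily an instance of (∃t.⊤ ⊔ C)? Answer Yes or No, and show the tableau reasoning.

1. c : (∃t.⊤ ⊔ C)?  L(c) = {B, D, (¬A ⊓ D)} ∪ {(∀t.⊥ ⊓ ¬C)}
   clash ⊥ at an ∃-successor — c ∈ (∃t.⊤ ⊔ C)
2. Hence c : (∃t.⊤ ⊔ C): entailed.

Yes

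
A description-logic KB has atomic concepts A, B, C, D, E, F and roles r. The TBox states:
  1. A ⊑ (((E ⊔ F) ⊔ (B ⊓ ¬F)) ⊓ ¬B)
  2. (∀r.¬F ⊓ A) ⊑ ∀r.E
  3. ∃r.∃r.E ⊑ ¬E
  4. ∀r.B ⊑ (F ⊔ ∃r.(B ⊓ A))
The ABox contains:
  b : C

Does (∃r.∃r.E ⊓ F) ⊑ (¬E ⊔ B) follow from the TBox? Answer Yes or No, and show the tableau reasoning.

1. (∃r.∃r.E ⊓ F) ⊑ (¬E ⊔ B)  ⇔  ((∃r.∃r.E ⊓ F) ⊓ (E ⊓ ¬B)) unsat w.r.t. T
   all branches close; clash {E, ¬E} at x₀
2. Hence (∃r.∃r.E ⊓ F) ⊑ (¬E ⊔ B): entailed.

Yes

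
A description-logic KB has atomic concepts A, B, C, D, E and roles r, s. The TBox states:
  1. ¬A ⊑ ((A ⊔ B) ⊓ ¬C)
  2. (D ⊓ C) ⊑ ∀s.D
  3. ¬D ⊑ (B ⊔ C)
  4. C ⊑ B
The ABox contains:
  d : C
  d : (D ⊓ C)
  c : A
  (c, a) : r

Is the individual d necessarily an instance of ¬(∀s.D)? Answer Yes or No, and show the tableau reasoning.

No

1. d : ¬(∀s.D)?  L(d) = {C, (D ⊓ C)} ∪ {∀s.D}
   apply at d: C⊑B
   open: L(d) ⊇ {A, B, C, D, ∀s.D} — d ∉ ¬(∀s.D) possible
2. Hence d : ¬(∀s.D): not entailed.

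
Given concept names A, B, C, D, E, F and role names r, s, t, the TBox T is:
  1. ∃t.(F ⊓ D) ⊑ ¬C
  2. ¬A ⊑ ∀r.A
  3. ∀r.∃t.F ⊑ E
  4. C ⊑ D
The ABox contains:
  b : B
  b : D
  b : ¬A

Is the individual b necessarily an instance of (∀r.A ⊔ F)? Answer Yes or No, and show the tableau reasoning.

1. b : (∀r.A ⊔ F)?  L(b) = {B, D, ¬A} ∪ {(∃r.¬A ⊓ ¬F)}
   clash {A, ¬A} at an ∃-successor — b ∈ (∀r.A ⊔ F)
2. Hence b : (∀r.A ⊔ F): entailed.

Yes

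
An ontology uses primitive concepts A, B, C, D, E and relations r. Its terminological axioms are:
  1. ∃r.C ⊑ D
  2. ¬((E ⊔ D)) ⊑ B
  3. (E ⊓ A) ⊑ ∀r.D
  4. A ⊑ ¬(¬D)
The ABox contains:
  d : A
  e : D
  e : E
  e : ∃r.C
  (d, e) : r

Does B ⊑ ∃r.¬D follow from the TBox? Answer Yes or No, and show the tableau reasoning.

1. B ⊑ ∃r.¬D  ⇔  (B ⊓ ∀r.D) unsat w.r.t. T
   open: L(x₀) ⊇ {B, ¬A, ∀r.D, ∀r.¬C}
2. Hence B ⊑ ∃r.¬D: not entailed.

No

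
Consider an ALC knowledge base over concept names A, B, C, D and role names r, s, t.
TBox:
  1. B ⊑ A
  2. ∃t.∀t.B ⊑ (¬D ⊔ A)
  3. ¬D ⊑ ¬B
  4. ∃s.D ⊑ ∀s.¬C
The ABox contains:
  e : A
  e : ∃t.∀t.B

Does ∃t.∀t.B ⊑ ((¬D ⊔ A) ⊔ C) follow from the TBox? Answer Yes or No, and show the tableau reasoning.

Yes

1. ∃t.∀t.B ⊑ ((¬D ⊔ A) ⊔ C)  ⇔  (∃t.∀t.B ⊓ ((D ⊓ ¬A) ⊓ ¬C)) unsat w.r.t. T
   all branches close; clash {A, ¬A} at x₀
2. Hence ∃t.∀t.B ⊑ ((¬D ⊔ A) ⊔ C): entailed.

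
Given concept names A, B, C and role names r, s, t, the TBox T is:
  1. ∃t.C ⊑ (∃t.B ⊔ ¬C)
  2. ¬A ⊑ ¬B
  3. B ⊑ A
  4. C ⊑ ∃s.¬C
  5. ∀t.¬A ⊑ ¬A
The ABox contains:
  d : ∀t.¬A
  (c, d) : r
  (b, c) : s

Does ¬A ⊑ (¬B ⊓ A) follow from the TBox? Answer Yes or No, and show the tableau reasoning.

1. ¬A ⊑ (¬B ⊓ A)  ⇔  (¬A ⊓ (B ⊔ ¬A)) unsat w.r.t. T
   apply at x₀: ¬A⊑¬B
   open: L(x₀) ⊇ {¬A, ¬B, ¬C, ∀t.¬C}
2. Hence ¬A ⊑ (¬B ⊓ A): not entailed.

No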